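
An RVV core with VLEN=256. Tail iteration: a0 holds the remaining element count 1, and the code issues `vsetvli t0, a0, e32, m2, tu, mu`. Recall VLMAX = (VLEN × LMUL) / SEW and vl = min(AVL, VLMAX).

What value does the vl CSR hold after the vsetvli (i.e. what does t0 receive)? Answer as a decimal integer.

vl = 1

lanes per group: 256·2/32 = 16
vl = min(AVL, VLMAX) = min(1, 16) = 1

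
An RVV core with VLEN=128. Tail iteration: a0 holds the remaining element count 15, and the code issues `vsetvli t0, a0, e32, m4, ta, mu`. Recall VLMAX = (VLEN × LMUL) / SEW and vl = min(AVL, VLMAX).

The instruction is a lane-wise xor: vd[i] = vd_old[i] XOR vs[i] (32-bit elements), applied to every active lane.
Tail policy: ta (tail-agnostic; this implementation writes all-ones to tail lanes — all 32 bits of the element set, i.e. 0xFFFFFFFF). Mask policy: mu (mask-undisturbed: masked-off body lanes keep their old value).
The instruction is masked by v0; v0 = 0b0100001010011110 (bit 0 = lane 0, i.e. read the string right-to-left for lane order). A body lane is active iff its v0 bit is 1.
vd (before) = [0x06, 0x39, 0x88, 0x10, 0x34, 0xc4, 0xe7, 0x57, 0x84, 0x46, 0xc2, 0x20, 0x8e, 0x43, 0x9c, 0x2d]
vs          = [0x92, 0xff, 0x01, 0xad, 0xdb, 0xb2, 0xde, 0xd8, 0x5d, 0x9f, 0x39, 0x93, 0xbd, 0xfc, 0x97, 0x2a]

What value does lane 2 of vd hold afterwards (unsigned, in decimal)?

VLMAX = (128 × 4) / 32 = 16 lanes
vl ← min(15, 16) = 15
[0] mask-off/keep = 0x06
[1] xor(0x39,0xff) = 0xc6
[2] xor(0x88,0x01) = 0x89
[3] xor(0x10,0xad) = 0xbd
[4] xor(0x34,0xdb) = 0xef
[5] mask-off/keep = 0xc4
[6] mask-off/keep = 0xe7
[7] xor(0x57,0xd8) = 0x8f
[8] mask-off/keep = 0x84
[9] xor(0x46,0x9f) = 0xd9
[10] mask-off/keep = 0xc2
[11] mask-off/keep = 0x20
[12] mask-off/keep = 0x8e
[13] mask-off/keep = 0x43
[14] xor(0x9c,0x97) = 0x0b
[15] tail/ones = 0xffffffff

vd[2] = 137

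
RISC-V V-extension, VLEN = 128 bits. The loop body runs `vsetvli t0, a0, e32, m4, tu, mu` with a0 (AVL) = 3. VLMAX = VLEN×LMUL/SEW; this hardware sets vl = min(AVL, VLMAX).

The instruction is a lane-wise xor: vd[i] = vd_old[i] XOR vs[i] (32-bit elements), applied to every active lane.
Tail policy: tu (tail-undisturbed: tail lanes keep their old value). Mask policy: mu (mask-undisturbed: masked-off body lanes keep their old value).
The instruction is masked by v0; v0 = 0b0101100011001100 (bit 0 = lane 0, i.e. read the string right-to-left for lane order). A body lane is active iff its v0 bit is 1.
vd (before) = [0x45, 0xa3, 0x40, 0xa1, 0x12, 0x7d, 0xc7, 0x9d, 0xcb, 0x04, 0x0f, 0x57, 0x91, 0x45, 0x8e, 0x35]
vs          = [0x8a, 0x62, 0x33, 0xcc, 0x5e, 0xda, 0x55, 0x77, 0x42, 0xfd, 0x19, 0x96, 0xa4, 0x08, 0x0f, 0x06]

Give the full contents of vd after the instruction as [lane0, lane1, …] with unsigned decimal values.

VLMAX = (128 × 4) / 32 = 16 lanes
vl ← min(3, 16) = 3
lane  0: mask-off/keep ⇒ 0x45
lane  1: mask-off/keep ⇒ 0xa3
lane  2: xor(0x40,0x33) ⇒ 0x73
lane  3: tail/keep ⇒ 0xa1
lane  4: tail/keep ⇒ 0x12
lane  5: tail/keep ⇒ 0x7d
lane  6: tail/keep ⇒ 0xc7
lane  7: tail/keep ⇒ 0x9d
lane  8: tail/keep ⇒ 0xcb
lane  9: tail/keep ⇒ 0x04
lane 10: tail/keep ⇒ 0x0f
lane 11: tail/keep ⇒ 0x57
lane 12: tail/keep ⇒ 0x91
lane 13: tail/keep ⇒ 0x45
lane 14: tail/keep ⇒ 0x8e
lane 15: tail/keep ⇒ 0x35

vd = [69, 163, 115, 161, 18, 125, 199, 157, 203, 4, 15, 87, 145, 69, 142, 53]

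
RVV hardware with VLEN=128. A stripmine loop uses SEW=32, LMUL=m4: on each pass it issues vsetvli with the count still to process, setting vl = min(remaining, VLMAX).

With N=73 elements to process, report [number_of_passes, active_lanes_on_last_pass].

VLMAX = (128 × 4) / 32 = 16 lanes
73 elements at 16/iter → 5 passes, remainder 9 on the last

[iterations, last_vl] = [5, 9]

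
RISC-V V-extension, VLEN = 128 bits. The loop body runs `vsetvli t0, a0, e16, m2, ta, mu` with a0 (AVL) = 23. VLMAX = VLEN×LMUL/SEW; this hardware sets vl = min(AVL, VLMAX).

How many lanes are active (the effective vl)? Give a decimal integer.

VLMAX = (128 × 2) / 16 = 16 lanes
vl = min(AVL, VLMAX) = min(23, 16) = 16

vl = 16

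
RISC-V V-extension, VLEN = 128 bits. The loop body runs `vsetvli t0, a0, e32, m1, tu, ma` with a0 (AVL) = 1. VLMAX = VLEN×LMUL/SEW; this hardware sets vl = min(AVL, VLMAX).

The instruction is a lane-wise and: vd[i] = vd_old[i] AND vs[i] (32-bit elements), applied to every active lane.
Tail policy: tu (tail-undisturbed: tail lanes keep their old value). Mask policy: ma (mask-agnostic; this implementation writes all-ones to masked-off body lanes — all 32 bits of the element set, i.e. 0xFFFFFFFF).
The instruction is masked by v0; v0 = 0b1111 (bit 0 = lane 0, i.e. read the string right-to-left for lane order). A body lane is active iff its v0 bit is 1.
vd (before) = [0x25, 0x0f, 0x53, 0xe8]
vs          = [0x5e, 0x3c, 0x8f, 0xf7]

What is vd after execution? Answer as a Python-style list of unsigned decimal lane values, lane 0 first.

lanes per group: 128·1/32 = 4
vl ← min(1, 4) = 1
lane  0: and(0x25,0x5e) ⇒ 0x04
lane  1: tail/keep ⇒ 0x0f
lane  2: tail/keep ⇒ 0x53
lane  3: tail/keep ⇒ 0xe8

vd = [4, 15, 83, 232]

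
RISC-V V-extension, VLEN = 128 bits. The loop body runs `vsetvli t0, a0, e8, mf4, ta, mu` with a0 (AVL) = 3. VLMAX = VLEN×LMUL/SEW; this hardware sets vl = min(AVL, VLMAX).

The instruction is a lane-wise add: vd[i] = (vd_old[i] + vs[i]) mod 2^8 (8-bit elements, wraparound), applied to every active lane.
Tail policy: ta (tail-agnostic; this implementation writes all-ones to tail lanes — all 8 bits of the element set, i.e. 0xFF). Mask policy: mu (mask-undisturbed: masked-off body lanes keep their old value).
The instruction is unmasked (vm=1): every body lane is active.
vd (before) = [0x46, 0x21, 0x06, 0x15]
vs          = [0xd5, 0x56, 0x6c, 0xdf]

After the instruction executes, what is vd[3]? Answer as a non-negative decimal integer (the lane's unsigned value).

VLMAX = VLEN×LMUL/SEW = 128×1/4/8 = 4
AVL=3 ≤ VLMAX=4, so vl = 3
lane  0: add(0x46,0xd5) ⇒ 0x1b
lane  1: add(0x21,0x56) ⇒ 0x77
lane  2: add(0x06,0x6c) ⇒ 0x72
lane  3: tail/ones ⇒ 0xff

vd[3] = 255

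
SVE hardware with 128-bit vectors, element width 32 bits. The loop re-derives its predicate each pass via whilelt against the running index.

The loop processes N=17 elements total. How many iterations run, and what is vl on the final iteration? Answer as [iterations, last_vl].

128-bit reg / 32-bit elem → 4 lanes
17 elements at 4/iter → 5 passes, remainder 1 on the last

[iterations, last_vl] = [5, 1]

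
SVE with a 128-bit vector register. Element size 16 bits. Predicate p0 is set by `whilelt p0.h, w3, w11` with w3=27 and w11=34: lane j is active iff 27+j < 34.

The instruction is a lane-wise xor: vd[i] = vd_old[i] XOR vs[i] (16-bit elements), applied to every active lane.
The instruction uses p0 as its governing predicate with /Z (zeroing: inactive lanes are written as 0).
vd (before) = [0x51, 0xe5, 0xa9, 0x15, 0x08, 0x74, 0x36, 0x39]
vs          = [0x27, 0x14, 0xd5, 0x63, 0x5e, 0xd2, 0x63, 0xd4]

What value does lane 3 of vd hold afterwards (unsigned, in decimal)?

lane count: 128 div 16 = 8
active while 27+j < 34, i.e. j ∈ [0,7) capped at 8 ⇒ 7
  i=0: xor(0x51,0x27) → 118
  i=1: xor(0xe5,0x14) → 241
  i=2: xor(0xa9,0xd5) → 124
  i=3: xor(0x15,0x63) → 118
  i=4: xor(0x08,0x5e) → 86
  i=5: xor(0x74,0xd2) → 166
  i=6: xor(0x36,0x63) → 85
  i=7: tail/zero → 0

vd[3] = 118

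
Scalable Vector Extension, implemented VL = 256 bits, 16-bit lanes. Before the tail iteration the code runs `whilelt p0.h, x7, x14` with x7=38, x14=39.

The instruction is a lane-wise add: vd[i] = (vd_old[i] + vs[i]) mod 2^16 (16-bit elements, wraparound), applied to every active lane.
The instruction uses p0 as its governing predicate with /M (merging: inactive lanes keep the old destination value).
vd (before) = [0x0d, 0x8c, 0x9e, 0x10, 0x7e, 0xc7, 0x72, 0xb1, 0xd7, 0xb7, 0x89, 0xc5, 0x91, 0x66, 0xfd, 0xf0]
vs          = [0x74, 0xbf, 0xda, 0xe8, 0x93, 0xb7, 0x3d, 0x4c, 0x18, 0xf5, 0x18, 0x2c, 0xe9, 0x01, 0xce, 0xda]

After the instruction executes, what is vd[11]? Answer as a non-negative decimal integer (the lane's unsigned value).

vd[11] = 197

256-bit reg / 16-bit elem → 16 lanes
whilelt: lane j active iff 38+j < 39 → j < 1 → 1 active
  i=0: add(0x0d,0x74) → 129
  i=1: tail/keep → 140
  i=2: tail/keep → 158
  i=3: tail/keep → 16
  i=4: tail/keep → 126
  i=5: tail/keep → 199
  i=6: tail/keep → 114
  i=7: tail/keep → 177
  i=8: tail/keep → 215
  i=9: tail/keep → 183
  i=10: tail/keep → 137
  i=11: tail/keep → 197
  i=12: tail/keep → 145
  i=13: tail/keep → 102
  i=14: tail/keep → 253
  i=15: tail/keep → 240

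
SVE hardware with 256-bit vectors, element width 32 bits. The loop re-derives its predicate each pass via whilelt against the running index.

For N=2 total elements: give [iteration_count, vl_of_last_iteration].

[iterations, last_vl] = [1, 2]

256-bit reg / 32-bit elem → 8 lanes
N=2: ⌈2/8⌉ = 1 iters; last vl = 2 − 0×8 = 2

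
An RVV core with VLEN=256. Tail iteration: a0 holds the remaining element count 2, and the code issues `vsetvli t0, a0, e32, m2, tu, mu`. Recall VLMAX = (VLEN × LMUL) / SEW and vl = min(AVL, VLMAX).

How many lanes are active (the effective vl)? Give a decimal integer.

VLMAX = (256 × 2) / 32 = 16 lanes
AVL=2 ≤ VLMAX=16, so vl = 2

vl = 2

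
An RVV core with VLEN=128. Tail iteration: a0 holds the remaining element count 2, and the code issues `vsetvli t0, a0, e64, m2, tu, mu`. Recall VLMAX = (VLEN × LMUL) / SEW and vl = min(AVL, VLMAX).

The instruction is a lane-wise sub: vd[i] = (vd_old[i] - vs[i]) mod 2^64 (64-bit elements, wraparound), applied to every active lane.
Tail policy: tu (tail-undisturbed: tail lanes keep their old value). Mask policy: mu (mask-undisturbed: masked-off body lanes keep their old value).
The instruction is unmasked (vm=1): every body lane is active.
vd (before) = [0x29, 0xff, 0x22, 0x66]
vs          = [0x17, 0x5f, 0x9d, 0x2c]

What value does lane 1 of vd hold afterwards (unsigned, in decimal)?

vd[1] = 160

VLMAX = (128 × 2) / 64 = 4 lanes
vl ← min(2, 4) = 2
vd[0] sub(0x29,0x17) -> 0x12
vd[1] sub(0xff,0x5f) -> 0xa0
vd[2] tail/keep -> 0x22
vd[3] tail/keep -> 0x66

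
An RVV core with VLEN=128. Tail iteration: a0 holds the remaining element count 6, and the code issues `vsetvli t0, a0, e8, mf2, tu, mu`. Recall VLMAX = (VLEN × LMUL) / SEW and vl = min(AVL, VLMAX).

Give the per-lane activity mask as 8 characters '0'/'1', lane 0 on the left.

predicate = 11111100

VLMAX = VLEN×LMUL/SEW = 128×1/2/8 = 8
vl = min(AVL, VLMAX) = min(6, 8) = 6
bits (lane 0 leftmost): 11111100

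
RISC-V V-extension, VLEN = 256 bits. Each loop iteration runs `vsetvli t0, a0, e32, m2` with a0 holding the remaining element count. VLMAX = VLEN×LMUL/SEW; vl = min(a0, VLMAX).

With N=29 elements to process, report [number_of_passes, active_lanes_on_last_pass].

[iterations, last_vl] = [2, 13]

VLMAX = (256 × 2) / 32 = 16 lanes
N=29: ⌈29/16⌉ = 2 iters; last vl = 29 − 1×16 = 13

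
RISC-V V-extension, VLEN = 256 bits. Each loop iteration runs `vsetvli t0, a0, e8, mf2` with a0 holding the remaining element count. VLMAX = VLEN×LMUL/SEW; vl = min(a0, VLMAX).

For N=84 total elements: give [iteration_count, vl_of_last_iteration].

[iterations, last_vl] = [6, 4]

VLMAX = (256 × 1/2) / 8 = 16 lanes
84 elements at 16/iter → 6 passes, remainder 4 on the last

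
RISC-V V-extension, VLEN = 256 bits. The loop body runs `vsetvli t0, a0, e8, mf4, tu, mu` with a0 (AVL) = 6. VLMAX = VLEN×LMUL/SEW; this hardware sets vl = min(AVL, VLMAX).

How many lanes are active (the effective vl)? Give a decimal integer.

VLMAX = VLEN×LMUL/SEW = 256×1/4/8 = 8
AVL=6 ≤ VLMAX=8, so vl = 6

vl = 6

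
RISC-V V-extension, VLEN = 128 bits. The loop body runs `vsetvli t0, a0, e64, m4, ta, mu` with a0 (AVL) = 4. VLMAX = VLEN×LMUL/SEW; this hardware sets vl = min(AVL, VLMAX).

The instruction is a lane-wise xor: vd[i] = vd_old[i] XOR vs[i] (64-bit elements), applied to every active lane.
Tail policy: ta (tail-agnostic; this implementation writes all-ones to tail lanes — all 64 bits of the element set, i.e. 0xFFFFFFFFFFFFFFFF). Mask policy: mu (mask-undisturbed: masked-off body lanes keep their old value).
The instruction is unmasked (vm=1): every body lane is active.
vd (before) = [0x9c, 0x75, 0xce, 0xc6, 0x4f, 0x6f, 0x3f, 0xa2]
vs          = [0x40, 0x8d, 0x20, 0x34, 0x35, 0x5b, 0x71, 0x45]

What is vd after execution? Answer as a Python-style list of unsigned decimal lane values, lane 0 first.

VLMAX = VLEN×LMUL/SEW = 128×4/64 = 8
vl ← min(4, 8) = 4
vd[0] xor(0x9c,0x40) -> 0xdc
vd[1] xor(0x75,0x8d) -> 0xf8
vd[2] xor(0xce,0x20) -> 0xee
vd[3] xor(0xc6,0x34) -> 0xf2
vd[4] tail/ones -> 0xffffffffffffffff
vd[5] tail/ones -> 0xffffffffffffffff
vd[6] tail/ones -> 0xffffffffffffffff
vd[7] tail/ones -> 0xffffffffffffffff

vd = [220, 248, 238, 242, 18446744073709551615, 18446744073709551615, 18446744073709551615, 18446744073709551615]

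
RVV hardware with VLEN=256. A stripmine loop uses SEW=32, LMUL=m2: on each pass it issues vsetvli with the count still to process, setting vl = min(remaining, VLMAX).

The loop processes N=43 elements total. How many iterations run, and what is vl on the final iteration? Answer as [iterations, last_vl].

VLMAX = VLEN×LMUL/SEW = 256×2/32 = 16
N=43: ⌈43/16⌉ = 3 iters; last vl = 43 − 2×16 = 11

[iterations, last_vl] = [3, 11]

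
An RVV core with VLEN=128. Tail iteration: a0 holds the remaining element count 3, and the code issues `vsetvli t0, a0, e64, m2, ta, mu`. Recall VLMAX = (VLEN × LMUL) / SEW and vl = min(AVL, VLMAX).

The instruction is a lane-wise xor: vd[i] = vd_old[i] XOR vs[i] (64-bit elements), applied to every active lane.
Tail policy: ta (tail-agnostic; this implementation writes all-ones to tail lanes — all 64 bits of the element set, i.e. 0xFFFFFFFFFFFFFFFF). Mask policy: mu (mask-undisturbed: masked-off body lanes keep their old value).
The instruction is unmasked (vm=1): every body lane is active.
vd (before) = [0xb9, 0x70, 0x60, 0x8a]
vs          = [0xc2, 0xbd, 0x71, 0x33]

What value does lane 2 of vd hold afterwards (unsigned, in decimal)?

vd[2] = 17

VLMAX = (128 × 2) / 64 = 4 lanes
vl = min(AVL, VLMAX) = min(3, 4) = 3
  i=0: xor(0xb9,0xc2) → 123
  i=1: xor(0x70,0xbd) → 205
  i=2: xor(0x60,0x71) → 17
  i=3: tail/ones → 18446744073709551615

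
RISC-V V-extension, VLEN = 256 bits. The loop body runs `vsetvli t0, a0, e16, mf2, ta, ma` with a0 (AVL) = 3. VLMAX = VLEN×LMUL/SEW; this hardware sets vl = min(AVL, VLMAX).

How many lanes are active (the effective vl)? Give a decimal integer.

vl = 3

lanes per group: 256·1/2/16 = 8
vl ← min(3, 8) = 3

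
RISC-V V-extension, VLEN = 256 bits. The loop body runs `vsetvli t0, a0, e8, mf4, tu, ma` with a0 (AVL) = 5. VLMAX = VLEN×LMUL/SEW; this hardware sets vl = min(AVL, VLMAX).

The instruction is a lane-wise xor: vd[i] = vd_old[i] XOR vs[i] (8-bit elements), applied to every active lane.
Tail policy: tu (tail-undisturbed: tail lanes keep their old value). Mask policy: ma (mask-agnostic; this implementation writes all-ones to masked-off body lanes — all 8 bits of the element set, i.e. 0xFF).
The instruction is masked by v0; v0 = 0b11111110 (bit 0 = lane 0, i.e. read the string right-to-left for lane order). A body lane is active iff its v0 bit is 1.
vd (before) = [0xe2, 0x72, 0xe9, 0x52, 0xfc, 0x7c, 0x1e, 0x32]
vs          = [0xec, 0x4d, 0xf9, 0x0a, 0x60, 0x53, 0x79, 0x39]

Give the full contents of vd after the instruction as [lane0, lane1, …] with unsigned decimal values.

vd = [255, 63, 16, 88, 156, 124, 30, 50]

lanes per group: 256·1/4/8 = 8
vl ← min(5, 8) = 5
[0] mask-off/ones = 0xff
[1] xor(0x72,0x4d) = 0x3f
[2] xor(0xe9,0xf9) = 0x10
[3] xor(0x52,0x0a) = 0x58
[4] xor(0xfc,0x60) = 0x9c
[5] tail/keep = 0x7c
[6] tail/keep = 0x1e
[7] tail/keep = 0x32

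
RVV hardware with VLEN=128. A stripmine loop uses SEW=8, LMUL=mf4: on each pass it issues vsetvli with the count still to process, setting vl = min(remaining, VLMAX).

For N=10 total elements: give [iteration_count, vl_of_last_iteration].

[iterations, last_vl] = [3, 2]

VLMAX = (128 × 1/4) / 8 = 4 lanes
iterations = ceil(10/4) = 3; final-pass vl = 2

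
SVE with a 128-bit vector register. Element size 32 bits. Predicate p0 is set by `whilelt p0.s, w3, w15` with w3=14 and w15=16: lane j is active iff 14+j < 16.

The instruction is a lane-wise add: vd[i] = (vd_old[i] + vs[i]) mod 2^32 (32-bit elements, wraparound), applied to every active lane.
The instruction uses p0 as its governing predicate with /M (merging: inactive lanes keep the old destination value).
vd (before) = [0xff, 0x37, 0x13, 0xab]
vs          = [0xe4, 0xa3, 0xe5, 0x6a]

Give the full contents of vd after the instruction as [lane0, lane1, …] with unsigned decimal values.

lane count: 128 div 32 = 4
p0[j] = (14+j < 16); true for j=0..1 → 2 lanes set
  i=0: add(0xff,0xe4) → 483
  i=1: add(0x37,0xa3) → 218
  i=2: tail/keep → 19
  i=3: tail/keep → 171

vd = [483, 218, 19, 171]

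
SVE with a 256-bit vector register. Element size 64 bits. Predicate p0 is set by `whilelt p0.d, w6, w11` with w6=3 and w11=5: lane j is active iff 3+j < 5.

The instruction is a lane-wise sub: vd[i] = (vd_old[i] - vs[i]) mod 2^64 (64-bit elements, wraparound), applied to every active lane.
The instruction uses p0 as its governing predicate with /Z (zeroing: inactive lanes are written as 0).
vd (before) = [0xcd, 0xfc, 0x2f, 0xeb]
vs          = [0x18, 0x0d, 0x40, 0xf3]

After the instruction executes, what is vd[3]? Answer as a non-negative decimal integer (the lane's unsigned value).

256-bit reg / 64-bit elem → 4 lanes
p0[j] = (3+j < 5); true for j=0..1 → 2 lanes set
[0] sub(0xcd,0x18) = 0xb5
[1] sub(0xfc,0x0d) = 0xef
[2] tail/zero = 0x00
[3] tail/zero = 0x00

vd[3] = 0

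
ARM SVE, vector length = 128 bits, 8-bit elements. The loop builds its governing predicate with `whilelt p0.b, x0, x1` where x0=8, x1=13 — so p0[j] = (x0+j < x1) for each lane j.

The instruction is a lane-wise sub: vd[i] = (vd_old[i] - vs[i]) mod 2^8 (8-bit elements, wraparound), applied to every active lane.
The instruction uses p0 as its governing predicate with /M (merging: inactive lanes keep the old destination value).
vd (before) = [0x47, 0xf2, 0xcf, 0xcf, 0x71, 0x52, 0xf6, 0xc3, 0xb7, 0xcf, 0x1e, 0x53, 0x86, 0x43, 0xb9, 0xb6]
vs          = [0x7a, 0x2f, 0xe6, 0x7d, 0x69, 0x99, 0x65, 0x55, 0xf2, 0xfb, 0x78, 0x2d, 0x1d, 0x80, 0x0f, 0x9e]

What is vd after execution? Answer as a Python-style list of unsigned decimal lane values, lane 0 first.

lane count: 128 div 8 = 16
whilelt: lane j active iff 8+j < 13 → j < 5 → 5 active
vd[0] sub(0x47,0x7a) -> 0xcd
vd[1] sub(0xf2,0x2f) -> 0xc3
vd[2] sub(0xcf,0xe6) -> 0xe9
vd[3] sub(0xcf,0x7d) -> 0x52
vd[4] sub(0x71,0x69) -> 0x08
vd[5] tail/keep -> 0x52
vd[6] tail/keep -> 0xf6
vd[7] tail/keep -> 0xc3
vd[8] tail/keep -> 0xb7
vd[9] tail/keep -> 0xcf
vd[10] tail/keep -> 0x1e
vd[11] tail/keep -> 0x53
vd[12] tail/keep -> 0x86
vd[13] tail/keep -> 0x43
vd[14] tail/keep -> 0xb9
vd[15] tail/keep -> 0xb6

vd = [205, 195, 233, 82, 8, 82, 246, 195, 183, 207, 30, 83, 134, 67, 185, 182]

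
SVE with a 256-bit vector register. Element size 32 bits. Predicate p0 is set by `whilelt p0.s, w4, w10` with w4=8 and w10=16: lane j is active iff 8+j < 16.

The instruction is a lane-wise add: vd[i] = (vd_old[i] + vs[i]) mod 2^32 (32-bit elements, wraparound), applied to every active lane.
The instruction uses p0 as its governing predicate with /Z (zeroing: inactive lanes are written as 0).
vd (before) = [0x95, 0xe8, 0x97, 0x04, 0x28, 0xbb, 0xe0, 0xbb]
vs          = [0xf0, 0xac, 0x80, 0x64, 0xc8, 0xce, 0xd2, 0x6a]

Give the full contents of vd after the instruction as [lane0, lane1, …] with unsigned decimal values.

register lanes = 256/32 = 8
p0[j] = (8+j < 16); true for j=0..7 → 8 lanes set
vd[0] add(0x95,0xf0) -> 0x185
vd[1] add(0xe8,0xac) -> 0x194
vd[2] add(0x97,0x80) -> 0x117
vd[3] add(0x04,0x64) -> 0x68
vd[4] add(0x28,0xc8) -> 0xf0
vd[5] add(0xbb,0xce) -> 0x189
vd[6] add(0xe0,0xd2) -> 0x1b2
vd[7] add(0xbb,0x6a) -> 0x125

vd = [389, 404, 279, 104, 240, 393, 434, 293]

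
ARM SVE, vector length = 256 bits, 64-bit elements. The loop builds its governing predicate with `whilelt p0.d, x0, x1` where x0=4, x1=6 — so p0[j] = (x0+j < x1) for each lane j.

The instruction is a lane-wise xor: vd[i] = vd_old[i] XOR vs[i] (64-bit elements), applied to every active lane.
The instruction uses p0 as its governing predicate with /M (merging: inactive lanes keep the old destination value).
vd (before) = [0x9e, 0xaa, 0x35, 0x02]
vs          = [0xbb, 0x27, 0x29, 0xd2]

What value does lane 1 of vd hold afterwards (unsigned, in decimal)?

vd[1] = 141

register lanes = 256/64 = 4
whilelt: lane j active iff 4+j < 6 → j < 2 → 2 active
  i=0: xor(0x9e,0xbb) → 37
  i=1: xor(0xaa,0x27) → 141
  i=2: tail/keep → 53
  i=3: tail/keep → 2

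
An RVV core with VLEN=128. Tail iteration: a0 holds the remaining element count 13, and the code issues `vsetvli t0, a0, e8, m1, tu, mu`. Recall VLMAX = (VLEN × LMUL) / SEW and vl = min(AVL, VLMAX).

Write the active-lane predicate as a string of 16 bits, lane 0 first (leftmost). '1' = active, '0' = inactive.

lanes per group: 128·1/8 = 16
vl = min(AVL, VLMAX) = min(13, 16) = 13
bits (lane 0 leftmost): 1111111111111000

predicate = 1111111111111000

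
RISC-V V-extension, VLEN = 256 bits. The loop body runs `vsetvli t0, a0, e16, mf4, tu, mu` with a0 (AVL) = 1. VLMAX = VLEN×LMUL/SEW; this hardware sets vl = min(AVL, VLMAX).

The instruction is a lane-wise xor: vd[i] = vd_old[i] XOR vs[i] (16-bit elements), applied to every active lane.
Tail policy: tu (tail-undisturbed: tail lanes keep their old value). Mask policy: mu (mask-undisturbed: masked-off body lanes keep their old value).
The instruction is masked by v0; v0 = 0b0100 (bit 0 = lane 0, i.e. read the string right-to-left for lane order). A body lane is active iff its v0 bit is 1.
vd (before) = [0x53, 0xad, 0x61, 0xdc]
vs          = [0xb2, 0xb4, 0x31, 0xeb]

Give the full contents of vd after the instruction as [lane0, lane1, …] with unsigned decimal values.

vd = [83, 173, 97, 220]

lanes per group: 256·1/4/16 = 4
vl ← min(1, 4) = 1
lane  0: mask-off/keep ⇒ 0x53
lane  1: tail/keep ⇒ 0xad
lane  2: tail/keep ⇒ 0x61
lane  3: tail/keep ⇒ 0xdc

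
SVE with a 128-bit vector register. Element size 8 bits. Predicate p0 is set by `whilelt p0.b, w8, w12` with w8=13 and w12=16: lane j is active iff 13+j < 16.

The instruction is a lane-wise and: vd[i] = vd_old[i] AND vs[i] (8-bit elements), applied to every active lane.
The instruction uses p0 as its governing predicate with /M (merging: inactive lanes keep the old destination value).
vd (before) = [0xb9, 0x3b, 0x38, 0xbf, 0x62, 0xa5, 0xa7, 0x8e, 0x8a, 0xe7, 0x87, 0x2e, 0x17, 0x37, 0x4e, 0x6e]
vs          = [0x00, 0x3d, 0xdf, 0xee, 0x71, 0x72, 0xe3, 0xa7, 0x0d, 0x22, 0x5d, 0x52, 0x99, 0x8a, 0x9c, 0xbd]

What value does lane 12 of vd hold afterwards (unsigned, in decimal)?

lane count: 128 div 8 = 16
whilelt: lane j active iff 13+j < 16 → j < 3 → 3 active
[0] and(0xb9,0x00) = 0x00
[1] and(0x3b,0x3d) = 0x39
[2] and(0x38,0xdf) = 0x18
[3] tail/keep = 0xbf
[4] tail/keep = 0x62
[5] tail/keep = 0xa5
[6] tail/keep = 0xa7
[7] tail/keep = 0x8e
[8] tail/keep = 0x8a
[9] tail/keep = 0xe7
[10] tail/keep = 0x87
[11] tail/keep = 0x2e
[12] tail/keep = 0x17
[13] tail/keep = 0x37
[14] tail/keep = 0x4e
[15] tail/keep = 0x6e

vd[12] = 23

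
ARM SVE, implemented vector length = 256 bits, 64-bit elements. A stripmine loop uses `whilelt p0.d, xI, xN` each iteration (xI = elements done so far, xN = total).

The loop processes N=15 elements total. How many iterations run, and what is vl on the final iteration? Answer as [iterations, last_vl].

[iterations, last_vl] = [4, 3]

register lanes = 256/64 = 4
iterations = ceil(15/4) = 4; final-pass vl = 3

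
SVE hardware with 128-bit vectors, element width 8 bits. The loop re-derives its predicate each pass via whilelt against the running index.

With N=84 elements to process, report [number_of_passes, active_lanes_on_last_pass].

[iterations, last_vl] = [6, 4]

lane count: 128 div 8 = 16
N=84: ⌈84/16⌉ = 6 iters; last vl = 84 − 5×16 = 4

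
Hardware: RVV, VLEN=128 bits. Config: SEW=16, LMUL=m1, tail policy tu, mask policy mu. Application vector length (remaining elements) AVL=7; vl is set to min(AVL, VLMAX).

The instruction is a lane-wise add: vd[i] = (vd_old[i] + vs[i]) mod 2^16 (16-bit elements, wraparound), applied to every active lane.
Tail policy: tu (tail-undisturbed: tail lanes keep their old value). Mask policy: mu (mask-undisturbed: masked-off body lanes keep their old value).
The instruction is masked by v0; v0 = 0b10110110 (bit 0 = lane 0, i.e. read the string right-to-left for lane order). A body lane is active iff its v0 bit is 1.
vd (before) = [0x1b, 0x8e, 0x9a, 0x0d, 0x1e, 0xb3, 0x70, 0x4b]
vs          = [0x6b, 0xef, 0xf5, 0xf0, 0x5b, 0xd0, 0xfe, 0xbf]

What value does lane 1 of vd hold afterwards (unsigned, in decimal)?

VLMAX = VLEN×LMUL/SEW = 128×1/16 = 8
vl ← min(7, 8) = 7
[0] mask-off/keep = 0x1b
[1] add(0x8e,0xef) = 0x17d
[2] add(0x9a,0xf5) = 0x18f
[3] mask-off/keep = 0x0d
[4] add(0x1e,0x5b) = 0x79
[5] add(0xb3,0xd0) = 0x183
[6] mask-off/keep = 0x70
[7] tail/keep = 0x4b

vd[1] = 381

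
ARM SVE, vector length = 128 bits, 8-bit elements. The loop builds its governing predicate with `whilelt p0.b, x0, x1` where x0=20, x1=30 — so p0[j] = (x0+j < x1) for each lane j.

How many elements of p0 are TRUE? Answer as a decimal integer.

vl = 10

128-bit reg / 8-bit elem → 16 lanes
whilelt: lane j active iff 20+j < 30 → j < 10 → 10 active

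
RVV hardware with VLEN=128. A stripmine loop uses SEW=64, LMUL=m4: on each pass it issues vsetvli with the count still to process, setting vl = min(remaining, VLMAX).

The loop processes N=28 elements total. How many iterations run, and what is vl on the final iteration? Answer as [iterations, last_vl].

VLMAX = (128 × 4) / 64 = 8 lanes
28 elements at 8/iter → 4 passes, remainder 4 on the last

[iterations, last_vl] = [4, 4]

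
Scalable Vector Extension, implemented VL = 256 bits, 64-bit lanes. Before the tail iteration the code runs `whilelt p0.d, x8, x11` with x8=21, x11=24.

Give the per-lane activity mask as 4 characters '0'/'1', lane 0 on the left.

256-bit reg / 64-bit elem → 4 lanes
active while 21+j < 24, i.e. j ∈ [0,3) capped at 4 ⇒ 3
bits (lane 0 leftmost): 1110

predicate = 1110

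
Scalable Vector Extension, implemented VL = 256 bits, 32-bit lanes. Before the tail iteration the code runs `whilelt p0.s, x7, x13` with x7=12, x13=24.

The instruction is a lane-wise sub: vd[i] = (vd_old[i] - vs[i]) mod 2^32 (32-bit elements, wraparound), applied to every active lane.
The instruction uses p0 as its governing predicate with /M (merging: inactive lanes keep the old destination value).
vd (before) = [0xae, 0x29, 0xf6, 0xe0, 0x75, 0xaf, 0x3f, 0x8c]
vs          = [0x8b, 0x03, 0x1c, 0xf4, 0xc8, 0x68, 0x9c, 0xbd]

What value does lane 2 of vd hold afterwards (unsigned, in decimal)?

register lanes = 256/32 = 8
active while 12+j < 24, i.e. j ∈ [0,12) capped at 8 ⇒ 8
[0] sub(0xae,0x8b) = 0x23
[1] sub(0x29,0x03) = 0x26
[2] sub(0xf6,0x1c) = 0xda
[3] sub(0xe0,0xf4) = 0xffffffec
[4] sub(0x75,0xc8) = 0xffffffad
[5] sub(0xaf,0x68) = 0x47
[6] sub(0x3f,0x9c) = 0xffffffa3
[7] sub(0x8c,0xbd) = 0xffffffcf

vd[2] = 218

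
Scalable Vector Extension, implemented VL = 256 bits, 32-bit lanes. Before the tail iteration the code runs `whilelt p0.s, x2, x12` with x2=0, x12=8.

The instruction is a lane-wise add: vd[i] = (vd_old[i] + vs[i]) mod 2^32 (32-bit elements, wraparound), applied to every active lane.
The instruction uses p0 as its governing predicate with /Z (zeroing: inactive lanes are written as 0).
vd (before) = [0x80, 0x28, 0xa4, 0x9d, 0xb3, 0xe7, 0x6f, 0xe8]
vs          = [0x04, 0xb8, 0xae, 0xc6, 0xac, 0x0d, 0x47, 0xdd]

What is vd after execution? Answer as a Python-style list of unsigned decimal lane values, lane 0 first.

vd = [132, 224, 338, 355, 351, 244, 182, 453]

lane count: 256 div 32 = 8
active while 0+j < 8, i.e. j ∈ [0,8) capped at 8 ⇒ 8
  i=0: add(0x80,0x04) → 132
  i=1: add(0x28,0xb8) → 224
  i=2: add(0xa4,0xae) → 338
  i=3: add(0x9d,0xc6) → 355
  i=4: add(0xb3,0xac) → 351
  i=5: add(0xe7,0x0d) → 244
  i=6: add(0x6f,0x47) → 182
  i=7: add(0xe8,0xdd) → 453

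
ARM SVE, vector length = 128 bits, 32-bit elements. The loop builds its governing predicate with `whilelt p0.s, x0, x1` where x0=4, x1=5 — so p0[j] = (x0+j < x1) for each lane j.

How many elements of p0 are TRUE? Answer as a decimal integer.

vl = 1

register lanes = 128/32 = 4
whilelt: lane j active iff 4+j < 5 → j < 1 → 1 active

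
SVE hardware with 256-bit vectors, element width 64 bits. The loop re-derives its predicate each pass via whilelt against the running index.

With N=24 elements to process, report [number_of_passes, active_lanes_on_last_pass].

lane count: 256 div 64 = 4
24 elements at 4/iter → 6 passes, remainder 4 on the last

[iterations, last_vl] = [6, 4]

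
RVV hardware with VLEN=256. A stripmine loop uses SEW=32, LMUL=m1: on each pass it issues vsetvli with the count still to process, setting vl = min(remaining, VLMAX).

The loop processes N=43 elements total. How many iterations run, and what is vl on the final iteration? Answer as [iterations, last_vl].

[iterations, last_vl] = [6, 3]

VLMAX = VLEN×LMUL/SEW = 256×1/32 = 8
N=43: ⌈43/8⌉ = 6 iters; last vl = 43 − 5×8 = 3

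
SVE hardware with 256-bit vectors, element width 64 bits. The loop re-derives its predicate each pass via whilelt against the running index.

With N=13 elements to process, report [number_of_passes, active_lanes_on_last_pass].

lane count: 256 div 64 = 4
13 elements at 4/iter → 4 passes, remainder 1 on the last

[iterations, last_vl] = [4, 1]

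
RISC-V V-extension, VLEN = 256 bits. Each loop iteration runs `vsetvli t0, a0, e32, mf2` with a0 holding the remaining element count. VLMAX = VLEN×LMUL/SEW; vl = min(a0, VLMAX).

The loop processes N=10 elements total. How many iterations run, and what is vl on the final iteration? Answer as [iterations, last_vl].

lanes per group: 256·1/2/32 = 4
iterations = ceil(10/4) = 3; final-pass vl = 2

[iterations, last_vl] = [3, 2]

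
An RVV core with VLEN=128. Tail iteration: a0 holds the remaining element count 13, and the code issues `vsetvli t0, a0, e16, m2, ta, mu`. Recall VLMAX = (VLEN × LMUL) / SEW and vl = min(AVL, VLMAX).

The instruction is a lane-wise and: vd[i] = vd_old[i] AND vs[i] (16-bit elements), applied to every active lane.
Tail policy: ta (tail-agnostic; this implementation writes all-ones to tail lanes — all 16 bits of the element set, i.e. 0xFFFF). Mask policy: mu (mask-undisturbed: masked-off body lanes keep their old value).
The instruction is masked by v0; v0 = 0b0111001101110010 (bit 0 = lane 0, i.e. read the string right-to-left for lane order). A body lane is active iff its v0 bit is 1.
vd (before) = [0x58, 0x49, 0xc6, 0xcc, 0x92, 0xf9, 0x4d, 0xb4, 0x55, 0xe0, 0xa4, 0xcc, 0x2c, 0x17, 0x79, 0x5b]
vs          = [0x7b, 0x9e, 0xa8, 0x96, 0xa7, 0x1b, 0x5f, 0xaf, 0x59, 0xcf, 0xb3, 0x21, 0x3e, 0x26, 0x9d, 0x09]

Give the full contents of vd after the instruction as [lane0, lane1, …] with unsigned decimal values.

lanes per group: 128·2/16 = 16
AVL=13 ≤ VLMAX=16, so vl = 13
[0] mask-off/keep = 0x58
[1] and(0x49,0x9e) = 0x08
[2] mask-off/keep = 0xc6
[3] mask-off/keep = 0xcc
[4] and(0x92,0xa7) = 0x82
[5] and(0xf9,0x1b) = 0x19
[6] and(0x4d,0x5f) = 0x4d
[7] mask-off/keep = 0xb4
[8] and(0x55,0x59) = 0x51
[9] and(0xe0,0xcf) = 0xc0
[10] mask-off/keep = 0xa4
[11] mask-off/keep = 0xcc
[12] and(0x2c,0x3e) = 0x2c
[13] tail/ones = 0xffff
[14] tail/ones = 0xffff
[15] tail/ones = 0xffff

vd = [88, 8, 198, 204, 130, 25, 77, 180, 81, 192, 164, 204, 44, 65535, 65535, 65535]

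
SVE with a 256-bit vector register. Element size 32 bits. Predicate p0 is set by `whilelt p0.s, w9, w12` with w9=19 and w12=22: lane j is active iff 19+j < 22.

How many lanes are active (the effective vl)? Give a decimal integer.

vl = 3

register lanes = 256/32 = 8
whilelt: lane j active iff 19+j < 22 → j < 3 → 3 active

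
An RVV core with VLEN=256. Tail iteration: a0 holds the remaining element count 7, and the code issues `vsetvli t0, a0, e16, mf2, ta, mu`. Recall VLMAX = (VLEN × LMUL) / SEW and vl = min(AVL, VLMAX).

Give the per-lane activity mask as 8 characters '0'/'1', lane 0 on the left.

lanes per group: 256·1/2/16 = 8
vl ← min(7, 8) = 7
bits (lane 0 leftmost): 11111110

predicate = 11111110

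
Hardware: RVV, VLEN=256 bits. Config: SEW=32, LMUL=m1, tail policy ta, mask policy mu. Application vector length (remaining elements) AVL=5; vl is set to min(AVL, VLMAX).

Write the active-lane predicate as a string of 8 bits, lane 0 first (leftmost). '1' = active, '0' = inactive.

lanes per group: 256·1/32 = 8
vl ← min(5, 8) = 5
bits (lane 0 leftmost): 11111000

predicate = 11111000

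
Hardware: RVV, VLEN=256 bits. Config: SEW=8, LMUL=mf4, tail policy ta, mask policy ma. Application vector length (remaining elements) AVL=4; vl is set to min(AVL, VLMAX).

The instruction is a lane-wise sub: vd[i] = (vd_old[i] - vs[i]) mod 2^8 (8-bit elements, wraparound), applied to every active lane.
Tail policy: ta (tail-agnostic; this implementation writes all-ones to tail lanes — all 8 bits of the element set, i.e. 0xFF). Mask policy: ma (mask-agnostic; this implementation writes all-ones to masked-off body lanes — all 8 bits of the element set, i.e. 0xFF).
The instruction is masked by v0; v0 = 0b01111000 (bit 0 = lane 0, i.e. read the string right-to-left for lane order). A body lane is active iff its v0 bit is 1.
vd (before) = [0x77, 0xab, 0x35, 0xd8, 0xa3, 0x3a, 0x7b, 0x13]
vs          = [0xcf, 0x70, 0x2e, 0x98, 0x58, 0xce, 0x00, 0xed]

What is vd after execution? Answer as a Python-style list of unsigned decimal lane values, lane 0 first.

vd = [255, 255, 255, 64, 255, 255, 255, 255]

VLMAX = VLEN×LMUL/SEW = 256×1/4/8 = 8
AVL=4 ≤ VLMAX=8, so vl = 4
  i=0: mask-off/ones → 255
  i=1: mask-off/ones → 255
  i=2: mask-off/ones → 255
  i=3: sub(0xd8,0x98) → 64
  i=4: tail/ones → 255
  i=5: tail/ones → 255
  i=6: tail/ones → 255
  i=7: tail/ones → 255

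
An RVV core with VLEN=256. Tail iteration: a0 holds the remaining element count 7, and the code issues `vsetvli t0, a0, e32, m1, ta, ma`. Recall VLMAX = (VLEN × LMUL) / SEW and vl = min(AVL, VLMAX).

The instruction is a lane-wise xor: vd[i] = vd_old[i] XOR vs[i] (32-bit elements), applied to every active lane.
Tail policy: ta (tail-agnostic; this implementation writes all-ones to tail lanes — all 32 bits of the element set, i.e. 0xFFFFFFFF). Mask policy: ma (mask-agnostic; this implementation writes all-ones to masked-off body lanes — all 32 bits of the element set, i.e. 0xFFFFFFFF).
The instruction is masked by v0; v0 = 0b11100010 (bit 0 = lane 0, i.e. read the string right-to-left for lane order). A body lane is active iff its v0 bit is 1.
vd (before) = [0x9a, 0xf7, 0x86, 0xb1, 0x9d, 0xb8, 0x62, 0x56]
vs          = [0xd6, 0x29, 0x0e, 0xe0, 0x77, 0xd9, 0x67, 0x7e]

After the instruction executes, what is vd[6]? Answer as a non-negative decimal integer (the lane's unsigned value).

vd[6] = 5

lanes per group: 256·1/32 = 8
AVL=7 ≤ VLMAX=8, so vl = 7
  i=0: mask-off/ones → 4294967295
  i=1: xor(0xf7,0x29) → 222
  i=2: mask-off/ones → 4294967295
  i=3: mask-off/ones → 4294967295
  i=4: mask-off/ones → 4294967295
  i=5: xor(0xb8,0xd9) → 97
  i=6: xor(0x62,0x67) → 5
  i=7: tail/ones → 4294967295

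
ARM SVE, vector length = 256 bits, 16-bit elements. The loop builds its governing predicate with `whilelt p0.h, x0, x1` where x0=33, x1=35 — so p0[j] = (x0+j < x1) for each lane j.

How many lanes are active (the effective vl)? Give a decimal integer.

lane count: 256 div 16 = 16
whilelt: lane j active iff 33+j < 35 → j < 2 → 2 active

vl = 2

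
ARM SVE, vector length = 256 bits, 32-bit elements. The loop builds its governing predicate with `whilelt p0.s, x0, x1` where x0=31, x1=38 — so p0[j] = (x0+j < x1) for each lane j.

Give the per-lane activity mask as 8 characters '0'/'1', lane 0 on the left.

lane count: 256 div 32 = 8
active while 31+j < 38, i.e. j ∈ [0,7) capped at 8 ⇒ 7
bits (lane 0 leftmost): 11111110

predicate = 11111110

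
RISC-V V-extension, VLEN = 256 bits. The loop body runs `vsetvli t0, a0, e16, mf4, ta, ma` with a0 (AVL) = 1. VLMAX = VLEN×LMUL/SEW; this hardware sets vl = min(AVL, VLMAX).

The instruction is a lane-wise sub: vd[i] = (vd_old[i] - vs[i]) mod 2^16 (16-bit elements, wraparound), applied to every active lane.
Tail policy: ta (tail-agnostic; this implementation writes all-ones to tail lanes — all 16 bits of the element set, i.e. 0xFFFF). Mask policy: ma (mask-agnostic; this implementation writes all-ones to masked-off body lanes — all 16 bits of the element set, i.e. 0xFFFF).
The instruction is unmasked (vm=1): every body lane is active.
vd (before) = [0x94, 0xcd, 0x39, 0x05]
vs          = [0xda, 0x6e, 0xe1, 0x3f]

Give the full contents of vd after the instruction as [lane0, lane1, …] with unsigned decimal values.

VLMAX = (256 × 1/4) / 16 = 4 lanes
AVL=1 ≤ VLMAX=4, so vl = 1
vd[0] sub(0x94,0xda) -> 0xffba
vd[1] tail/ones -> 0xffff
vd[2] tail/ones -> 0xffff
vd[3] tail/ones -> 0xffff

vd = [65466, 65535, 65535, 65535]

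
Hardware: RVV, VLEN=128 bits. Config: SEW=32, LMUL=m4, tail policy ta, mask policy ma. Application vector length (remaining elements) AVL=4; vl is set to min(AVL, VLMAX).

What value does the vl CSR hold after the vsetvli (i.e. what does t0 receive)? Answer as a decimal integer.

vl = 4

VLMAX = VLEN×LMUL/SEW = 128×4/32 = 16
vl ← min(4, 16) = 4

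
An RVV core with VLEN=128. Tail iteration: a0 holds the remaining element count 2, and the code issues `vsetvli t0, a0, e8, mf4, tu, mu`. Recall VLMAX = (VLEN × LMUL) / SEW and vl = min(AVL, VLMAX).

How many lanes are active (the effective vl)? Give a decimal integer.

vl = 2

lanes per group: 128·1/4/8 = 4
vl ← min(2, 4) = 2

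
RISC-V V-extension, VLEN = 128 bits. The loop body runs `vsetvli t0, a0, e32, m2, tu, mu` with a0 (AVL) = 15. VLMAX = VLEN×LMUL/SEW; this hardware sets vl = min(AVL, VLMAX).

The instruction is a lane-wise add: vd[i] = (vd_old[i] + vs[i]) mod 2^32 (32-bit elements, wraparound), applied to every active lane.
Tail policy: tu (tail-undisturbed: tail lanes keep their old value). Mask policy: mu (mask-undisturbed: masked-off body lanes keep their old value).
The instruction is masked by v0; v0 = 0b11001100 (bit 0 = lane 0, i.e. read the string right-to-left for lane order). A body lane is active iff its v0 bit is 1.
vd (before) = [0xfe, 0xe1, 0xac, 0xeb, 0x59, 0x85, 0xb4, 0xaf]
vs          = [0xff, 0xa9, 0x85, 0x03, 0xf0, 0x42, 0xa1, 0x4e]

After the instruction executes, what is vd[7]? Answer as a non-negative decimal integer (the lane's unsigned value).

vd[7] = 253

lanes per group: 128·2/32 = 8
vl = min(AVL, VLMAX) = min(15, 8) = 8
[0] mask-off/keep = 0xfe
[1] mask-off/keep = 0xe1
[2] add(0xac,0x85) = 0x131
[3] add(0xeb,0x03) = 0xee
[4] mask-off/keep = 0x59
[5] mask-off/keep = 0x85
[6] add(0xb4,0xa1) = 0x155
[7] add(0xaf,0x4e) = 0xfd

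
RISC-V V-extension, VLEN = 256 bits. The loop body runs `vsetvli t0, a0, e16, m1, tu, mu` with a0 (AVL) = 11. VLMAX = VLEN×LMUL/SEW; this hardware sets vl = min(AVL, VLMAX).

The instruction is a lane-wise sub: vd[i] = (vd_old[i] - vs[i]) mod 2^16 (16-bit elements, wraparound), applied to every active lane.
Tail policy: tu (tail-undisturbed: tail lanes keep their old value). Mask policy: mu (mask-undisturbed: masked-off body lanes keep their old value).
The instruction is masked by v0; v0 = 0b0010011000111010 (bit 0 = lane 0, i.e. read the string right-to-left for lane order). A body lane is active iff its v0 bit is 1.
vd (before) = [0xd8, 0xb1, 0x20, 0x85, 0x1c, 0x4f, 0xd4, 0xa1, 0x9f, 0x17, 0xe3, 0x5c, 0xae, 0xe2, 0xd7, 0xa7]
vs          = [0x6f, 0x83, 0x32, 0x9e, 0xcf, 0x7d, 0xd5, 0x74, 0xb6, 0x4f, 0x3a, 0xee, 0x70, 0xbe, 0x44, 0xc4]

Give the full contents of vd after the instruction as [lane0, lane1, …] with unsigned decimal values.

vd = [216, 46, 32, 65511, 65357, 65490, 212, 161, 159, 65480, 169, 92, 174, 226, 215, 167]

VLMAX = (256 × 1) / 16 = 16 lanes
vl ← min(11, 16) = 11
vd[0] mask-off/keep -> 0xd8
vd[1] sub(0xb1,0x83) -> 0x2e
vd[2] mask-off/keep -> 0x20
vd[3] sub(0x85,0x9e) -> 0xffe7
vd[4] sub(0x1c,0xcf) -> 0xff4d
vd[5] sub(0x4f,0x7d) -> 0xffd2
vd[6] mask-off/keep -> 0xd4
vd[7] mask-off/keep -> 0xa1
vd[8] mask-off/keep -> 0x9f
vd[9] sub(0x17,0x4f) -> 0xffc8
vd[10] sub(0xe3,0x3a) -> 0xa9
vd[11] tail/keep -> 0x5c
vd[12] tail/keep -> 0xae
vd[13] tail/keep -> 0xe2
vd[14] tail/keep -> 0xd7
vd[15] tail/keep -> 0xa7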